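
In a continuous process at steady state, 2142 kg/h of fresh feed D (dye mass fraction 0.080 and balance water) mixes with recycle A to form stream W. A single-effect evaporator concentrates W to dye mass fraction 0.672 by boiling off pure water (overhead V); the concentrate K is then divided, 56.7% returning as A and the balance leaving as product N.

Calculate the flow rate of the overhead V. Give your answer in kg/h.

1887 kg/h

Overall dye balance (none leaves overhead): dye in fresh feed = dye in product, i.e. 2142×0.080 = (1−0.567)·K·0.672.
K = 171.36/(0.672×0.433) = 588.91 kg/h.
Recycle A = 0.567×588.91 = 333.91 kg/h.
Combined feed W = 2142 + 333.91 = 2475.9 kg/h.
Overhead V = W − K = 2475.9 − 588.91 = 1887 kg/h.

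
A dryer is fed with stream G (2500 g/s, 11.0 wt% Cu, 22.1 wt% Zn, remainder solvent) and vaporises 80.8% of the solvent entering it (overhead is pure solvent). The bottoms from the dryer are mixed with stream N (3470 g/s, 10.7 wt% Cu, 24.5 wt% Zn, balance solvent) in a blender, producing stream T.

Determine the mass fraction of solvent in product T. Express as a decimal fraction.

0.556

Vapour removed = 0.808×0.669×2500 = 1351.4 g/s; concentrate = 1148.6 g/s.
solvent reaching the mixer = 321.12 (from concentrate) + 3470×0.648 = 2569.7 g/s.
Product flow = 1148.6 + 3470 = 4618.6 g/s; solvent fraction = 0.556.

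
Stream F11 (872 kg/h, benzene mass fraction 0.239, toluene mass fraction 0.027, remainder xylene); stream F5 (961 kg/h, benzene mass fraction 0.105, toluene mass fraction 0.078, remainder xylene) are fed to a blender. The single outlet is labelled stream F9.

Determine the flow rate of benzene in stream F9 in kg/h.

309.3 kg/h

benzene out = benzene in = 872×0.239 + 961×0.105 = 309.31 kg/h.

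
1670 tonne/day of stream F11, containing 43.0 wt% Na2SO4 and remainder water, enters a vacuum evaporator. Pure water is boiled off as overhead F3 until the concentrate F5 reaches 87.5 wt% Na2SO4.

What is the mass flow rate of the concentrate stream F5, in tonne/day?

820.7 tonne/day

Na2SO4 is conserved: 1670×0.430 = 718.1 tonne/day all reports to the concentrate.
Concentrate = 718.1/(target fraction) = 820.69 tonne/day.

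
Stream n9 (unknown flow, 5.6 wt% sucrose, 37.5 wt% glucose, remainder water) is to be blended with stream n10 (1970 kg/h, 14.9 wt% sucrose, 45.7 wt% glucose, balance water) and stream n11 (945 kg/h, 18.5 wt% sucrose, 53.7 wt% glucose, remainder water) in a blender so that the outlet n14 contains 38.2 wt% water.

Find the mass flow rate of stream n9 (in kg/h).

Let n9 be the unknown flow. Total out = 2915 + n9.
water balance: 1038.9 + 0.569·n9 = 0.382·(2915 + n9)
(0.569 − 0.382)·n9 = 0.382×2915 − 1038.9 = 74.64
n9 = 74.64 / 0.187 = 399.14 kg/h

399.1 kg/h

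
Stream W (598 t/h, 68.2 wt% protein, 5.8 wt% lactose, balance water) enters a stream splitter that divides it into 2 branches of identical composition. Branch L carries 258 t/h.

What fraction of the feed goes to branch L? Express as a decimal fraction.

0.431

Fraction to L = 258/598 = 0.4314.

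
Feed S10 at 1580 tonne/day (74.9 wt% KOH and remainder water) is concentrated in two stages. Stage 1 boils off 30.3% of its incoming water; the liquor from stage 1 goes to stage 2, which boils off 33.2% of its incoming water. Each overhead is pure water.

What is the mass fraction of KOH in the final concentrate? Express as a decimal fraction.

0.865

water in feed = 1580×0.251 = 396.58 tonne/day.
After stage 1: water left = (1−0.303)×396.58 = 276.42; stream total = 1459.8 tonne/day.
After stage 2: water left = (1−0.332)×276.42 = 184.65; final concentrate = 1368.1 tonne/day.
KOH fraction = 1183.4/1368.1 = 0.865.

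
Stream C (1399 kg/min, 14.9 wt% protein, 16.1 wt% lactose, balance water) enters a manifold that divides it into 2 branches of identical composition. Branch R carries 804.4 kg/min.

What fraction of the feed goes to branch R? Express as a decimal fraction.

Fraction to R = 804.4/1399 = 0.5750.

0.575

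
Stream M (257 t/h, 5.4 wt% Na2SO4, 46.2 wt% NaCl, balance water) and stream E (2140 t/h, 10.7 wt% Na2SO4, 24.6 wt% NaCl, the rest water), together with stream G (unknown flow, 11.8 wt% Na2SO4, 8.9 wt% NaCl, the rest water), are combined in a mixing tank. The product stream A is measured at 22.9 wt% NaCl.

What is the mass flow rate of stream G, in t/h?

Let G be the unknown flow. Total out = 2397 + G.
NaCl balance: 645.17 + 0.089·G = 0.229·(2397 + G)
(0.089 − 0.229)·G = 0.229×2397 − 645.17 = -96.261
G = -96.261 / -0.140 = 687.58 t/h

687.6 t/h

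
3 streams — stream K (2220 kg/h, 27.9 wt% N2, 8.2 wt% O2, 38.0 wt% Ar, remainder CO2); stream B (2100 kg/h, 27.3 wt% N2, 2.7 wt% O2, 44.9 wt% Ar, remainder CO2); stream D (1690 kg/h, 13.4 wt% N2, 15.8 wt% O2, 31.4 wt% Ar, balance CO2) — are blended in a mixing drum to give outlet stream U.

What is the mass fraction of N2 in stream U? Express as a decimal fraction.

Total flow out = 2220 + 2100 + 1690 = 6010 kg/h.
N2 in = 2220×0.279 + 2100×0.273 + 1690×0.134 = 1419.1 kg/h.
N2 mass fraction in U = 1419.1/6010 = 0.236.

0.236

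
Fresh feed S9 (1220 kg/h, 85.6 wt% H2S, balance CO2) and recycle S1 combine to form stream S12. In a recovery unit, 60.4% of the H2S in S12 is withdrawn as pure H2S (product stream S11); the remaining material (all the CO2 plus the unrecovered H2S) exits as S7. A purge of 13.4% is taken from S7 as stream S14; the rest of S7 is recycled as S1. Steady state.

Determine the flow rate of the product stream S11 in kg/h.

960 kg/h

H2S in S12: m_A = 1220×0.856 + (1−0.134)·(1−0.604)·m_A, so m_A = 1044.3/0.6571 = 1589.4 kg/h.
Product S11 = 0.604×1589.4 = 959.98 kg/h.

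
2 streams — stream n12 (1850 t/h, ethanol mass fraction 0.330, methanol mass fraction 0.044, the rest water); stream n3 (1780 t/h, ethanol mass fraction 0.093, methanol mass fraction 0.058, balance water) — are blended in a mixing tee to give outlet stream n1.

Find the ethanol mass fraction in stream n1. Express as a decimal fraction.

0.214

Total flow out = 1850 + 1780 = 3630 t/h.
ethanol in = 1850×0.330 + 1780×0.093 = 776.04 t/h.
ethanol mass fraction in n1 = 776.04/3630 = 0.214.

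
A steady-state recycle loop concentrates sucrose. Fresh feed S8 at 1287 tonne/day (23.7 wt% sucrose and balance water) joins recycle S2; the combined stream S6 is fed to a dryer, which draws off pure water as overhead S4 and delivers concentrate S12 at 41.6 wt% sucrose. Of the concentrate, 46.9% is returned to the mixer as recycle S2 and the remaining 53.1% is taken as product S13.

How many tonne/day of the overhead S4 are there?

553.8 tonne/day

Overall sucrose balance (none leaves overhead): sucrose in fresh feed = sucrose in product, i.e. 1287×0.237 = (1−0.469)·S12·0.416.
S12 = 305.02/(0.416×0.531) = 1380.8 tonne/day.
Recycle S2 = 0.469×1380.8 = 647.61 tonne/day.
Combined feed S6 = 1287 + 647.61 = 1934.6 tonne/day.
Overhead S4 = S6 − S12 = 1934.6 − 1380.8 = 553.78 tonne/day.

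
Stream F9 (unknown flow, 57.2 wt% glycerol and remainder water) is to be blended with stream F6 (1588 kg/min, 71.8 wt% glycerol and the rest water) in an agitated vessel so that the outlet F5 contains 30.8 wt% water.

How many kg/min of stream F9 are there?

Let F9 be the unknown flow. Total out = 1588 + F9.
water balance: 447.82 + 0.428·F9 = 0.308·(1588 + F9)
(0.428 − 0.308)·F9 = 0.308×1588 − 447.82 = 41.288
F9 = 41.288 / 0.120 = 344.07 kg/min

344.1 kg/min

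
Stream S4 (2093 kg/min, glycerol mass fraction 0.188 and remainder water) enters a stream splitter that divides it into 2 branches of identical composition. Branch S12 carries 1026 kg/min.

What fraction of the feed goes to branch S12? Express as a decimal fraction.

0.490

Fraction to S12 = 1026/2093 = 0.4902.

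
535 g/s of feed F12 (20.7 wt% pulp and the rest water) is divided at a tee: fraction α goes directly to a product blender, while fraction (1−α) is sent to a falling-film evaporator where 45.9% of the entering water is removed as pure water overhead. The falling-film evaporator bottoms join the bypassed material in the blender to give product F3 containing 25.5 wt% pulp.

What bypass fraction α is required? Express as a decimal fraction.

0.483

All 535×0.207 = 110.74 g/s of pulp reaches F3, so F3 = 110.74/0.255 = 434.29 g/s and vapour = 100.71 g/s.
The evaporator receives (1−α)·535 of feed at 0.793 water and removes 0.459 of that water:
0.459×0.793×(1−α)×535 = 100.71
(1−α) = 100.71/194.73 = 0.5171;  α = 0.4829.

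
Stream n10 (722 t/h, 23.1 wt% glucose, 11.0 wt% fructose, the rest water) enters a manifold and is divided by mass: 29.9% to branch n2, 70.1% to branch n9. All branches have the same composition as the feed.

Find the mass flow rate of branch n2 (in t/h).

Branch n2 flow = 0.299×722 = 215.88 t/h.

215.9 t/h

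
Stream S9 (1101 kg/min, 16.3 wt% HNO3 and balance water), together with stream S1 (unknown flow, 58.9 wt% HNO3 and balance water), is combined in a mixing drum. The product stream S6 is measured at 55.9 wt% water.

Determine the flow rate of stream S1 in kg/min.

2068 kg/min

Let S1 be the unknown flow. Total out = 1101 + S1.
water balance: 921.54 + 0.411·S1 = 0.559·(1101 + S1)
(0.411 − 0.559)·S1 = 0.559×1101 − 921.54 = -306.08
S1 = -306.08 / -0.148 = 2068.1 kg/min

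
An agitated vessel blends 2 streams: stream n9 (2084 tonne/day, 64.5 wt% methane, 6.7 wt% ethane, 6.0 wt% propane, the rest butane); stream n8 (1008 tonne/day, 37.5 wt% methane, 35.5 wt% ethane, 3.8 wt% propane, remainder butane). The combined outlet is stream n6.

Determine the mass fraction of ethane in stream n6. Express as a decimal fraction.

Total flow out = 2084 + 1008 = 3092 tonne/day.
ethane in = 2084×0.067 + 1008×0.355 = 497.47 tonne/day.
ethane mass fraction in n6 = 497.47/3092 = 0.161.

0.161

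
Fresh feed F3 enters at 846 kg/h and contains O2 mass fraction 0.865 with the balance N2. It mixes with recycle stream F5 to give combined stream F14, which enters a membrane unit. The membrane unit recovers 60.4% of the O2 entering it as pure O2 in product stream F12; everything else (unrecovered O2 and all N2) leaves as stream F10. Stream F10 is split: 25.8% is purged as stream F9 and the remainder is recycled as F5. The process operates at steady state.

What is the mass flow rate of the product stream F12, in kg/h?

O2 in F14: m_A = 846×0.865 + (1−0.258)·(1−0.604)·m_A, so m_A = 731.79/0.7062 = 1036.3 kg/h.
Product F12 = 0.604×1036.3 = 625.92 kg/h.

625.9 kg/h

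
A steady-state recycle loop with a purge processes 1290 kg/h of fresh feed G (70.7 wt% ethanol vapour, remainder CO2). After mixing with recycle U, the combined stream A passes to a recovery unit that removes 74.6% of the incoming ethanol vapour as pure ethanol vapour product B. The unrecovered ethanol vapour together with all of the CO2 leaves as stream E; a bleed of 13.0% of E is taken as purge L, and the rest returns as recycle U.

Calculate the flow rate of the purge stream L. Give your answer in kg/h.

CO2 enters only via G and leaves only via the purge: 1290×0.293 = 0.130×(CO2 in E), and the recovery unit passes all CO2, so CO2 in A = CO2 in E = 2907.5 kg/h.
ethanol vapour in A: m_A = 1290×0.707 + (1−0.130)·(1−0.746)·m_A, so m_A = 912.03/0.7790 = 1170.7 kg/h.
E = (1−0.746)×1170.7 + 2907.5 = 3204.8 kg/h.
Purge L = 0.130×3204.8 = 416.63 kg/h.

416.6 kg/h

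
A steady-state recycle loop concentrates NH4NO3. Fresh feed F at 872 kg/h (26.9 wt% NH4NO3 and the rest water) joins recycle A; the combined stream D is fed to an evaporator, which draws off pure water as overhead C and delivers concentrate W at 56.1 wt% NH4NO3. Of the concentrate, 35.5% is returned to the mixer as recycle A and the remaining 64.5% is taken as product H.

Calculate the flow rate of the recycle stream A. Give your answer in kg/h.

Overall NH4NO3 balance (none leaves overhead): NH4NO3 in fresh feed = NH4NO3 in product, i.e. 872×0.269 = (1−0.355)·W·0.561.
W = 234.57/(0.561×0.645) = 648.26 kg/h.
Recycle A = 0.355×648.26 = 230.13 kg/h.

230.1 kg/h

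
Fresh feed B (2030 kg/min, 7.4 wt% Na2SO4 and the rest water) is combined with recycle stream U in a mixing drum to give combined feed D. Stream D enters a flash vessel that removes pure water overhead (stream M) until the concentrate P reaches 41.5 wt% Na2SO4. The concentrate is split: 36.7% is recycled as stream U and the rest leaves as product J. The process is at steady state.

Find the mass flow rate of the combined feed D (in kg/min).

Overall Na2SO4 balance (none leaves overhead): Na2SO4 in fresh feed = Na2SO4 in product, i.e. 2030×0.074 = (1−0.367)·P·0.415.
P = 150.22/(0.415×0.633) = 571.84 kg/min.
Recycle U = 0.367×571.84 = 209.87 kg/min.
Combined feed D = 2030 + 209.87 = 2239.9 kg/min.

2240 kg/min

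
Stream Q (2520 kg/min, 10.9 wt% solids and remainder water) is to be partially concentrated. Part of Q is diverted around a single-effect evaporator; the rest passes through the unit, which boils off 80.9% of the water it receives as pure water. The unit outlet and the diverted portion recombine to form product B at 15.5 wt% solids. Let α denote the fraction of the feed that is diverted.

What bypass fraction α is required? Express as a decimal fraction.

0.588

All 2520×0.109 = 274.68 kg/min of solids reaches B, so B = 274.68/0.155 = 1772.1 kg/min and vapour = 747.87 kg/min.
The evaporator receives (1−α)·2520 of feed at 0.891 water and removes 0.809 of that water:
0.809×0.891×(1−α)×2520 = 747.87
(1−α) = 747.87/1816.5 = 0.4117;  α = 0.5883.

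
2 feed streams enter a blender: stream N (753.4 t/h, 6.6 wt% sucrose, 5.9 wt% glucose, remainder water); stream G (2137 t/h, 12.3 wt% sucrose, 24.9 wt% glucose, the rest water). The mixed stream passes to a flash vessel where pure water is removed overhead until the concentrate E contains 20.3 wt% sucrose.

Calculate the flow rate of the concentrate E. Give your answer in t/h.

1540 t/h

sucrose entering = 753.4×0.066 + 2137×0.123 = 312.58 t/h.
All sucrose reports to E, so E = 312.58/0.203 = 1539.8 t/h.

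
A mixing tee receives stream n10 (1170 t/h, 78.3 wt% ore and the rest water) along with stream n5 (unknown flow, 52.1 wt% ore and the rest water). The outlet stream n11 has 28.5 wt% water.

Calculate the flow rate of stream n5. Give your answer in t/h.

Let n5 be the unknown flow. Total out = 1170 + n5.
water balance: 253.89 + 0.479·n5 = 0.285·(1170 + n5)
(0.479 − 0.285)·n5 = 0.285×1170 − 253.89 = 79.56
n5 = 79.56 / 0.194 = 410.1 t/h

410.1 t/h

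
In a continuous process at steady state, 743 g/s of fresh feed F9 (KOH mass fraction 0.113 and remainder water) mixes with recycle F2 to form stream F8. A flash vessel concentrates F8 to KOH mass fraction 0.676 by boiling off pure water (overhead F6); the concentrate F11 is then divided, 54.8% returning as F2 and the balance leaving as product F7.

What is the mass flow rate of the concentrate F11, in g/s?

274.8 g/s

Overall KOH balance (none leaves overhead): KOH in fresh feed = KOH in product, i.e. 743×0.113 = (1−0.548)·F11·0.676.
F11 = 83.959/(0.676×0.452) = 274.78 g/s.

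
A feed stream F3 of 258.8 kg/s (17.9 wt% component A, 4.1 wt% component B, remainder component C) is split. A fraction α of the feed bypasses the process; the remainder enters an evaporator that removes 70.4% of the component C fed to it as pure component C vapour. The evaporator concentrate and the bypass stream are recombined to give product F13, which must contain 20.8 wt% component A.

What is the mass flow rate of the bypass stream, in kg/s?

All 258.8×0.179 = 46.325 kg/s of component A reaches F13, so F13 = 46.325/0.208 = 222.72 kg/s and vapour = 36.083 kg/s.
The evaporator receives (1−α)·258.8 of feed at 0.780 component C and removes 0.704 of that component C:
0.704×0.780×(1−α)×258.8 = 36.083
(1−α) = 36.083/142.11 = 0.2539;  α = 0.7461.
Bypass flow = 0.7461×258.8 = 193.09 kg/s.

193.1 kg/s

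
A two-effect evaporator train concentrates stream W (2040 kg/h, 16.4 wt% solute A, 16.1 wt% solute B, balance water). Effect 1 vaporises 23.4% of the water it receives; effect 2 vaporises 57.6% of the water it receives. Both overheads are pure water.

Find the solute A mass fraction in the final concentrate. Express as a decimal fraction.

0.3013

water in feed = 2040×0.675 = 1377 kg/h.
After stage 1: water left = (1−0.234)×1377 = 1054.8; stream total = 1717.8 kg/h.
After stage 2: water left = (1−0.576)×1054.8 = 447.23; final concentrate = 1110.2 kg/h.
solute A fraction = 334.56/1110.2 = 0.3013.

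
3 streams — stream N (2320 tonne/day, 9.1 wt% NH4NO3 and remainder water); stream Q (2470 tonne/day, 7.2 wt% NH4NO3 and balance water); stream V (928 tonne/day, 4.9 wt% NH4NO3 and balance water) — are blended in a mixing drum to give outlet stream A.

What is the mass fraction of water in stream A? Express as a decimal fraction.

Total flow out = 2320 + 2470 + 928 = 5718 tonne/day.
water in = 2320×0.909 + 2470×0.928 + 928×0.951 = 5283.6 tonne/day.
water mass fraction in A = 5283.6/5718 = 0.924.

0.924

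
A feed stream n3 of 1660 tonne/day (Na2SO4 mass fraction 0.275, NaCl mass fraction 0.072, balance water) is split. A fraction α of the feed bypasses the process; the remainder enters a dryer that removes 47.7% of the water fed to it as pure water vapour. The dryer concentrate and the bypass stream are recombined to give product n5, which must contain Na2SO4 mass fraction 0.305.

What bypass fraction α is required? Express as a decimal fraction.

All 1660×0.275 = 456.5 tonne/day of Na2SO4 reaches n5, so n5 = 456.5/0.305 = 1496.7 tonne/day and vapour = 163.28 tonne/day.
The evaporator receives (1−α)·1660 of feed at 0.653 water and removes 0.477 of that water:
0.477×0.653×(1−α)×1660 = 163.28
(1−α) = 163.28/517.06 = 0.3158;  α = 0.6842.

0.684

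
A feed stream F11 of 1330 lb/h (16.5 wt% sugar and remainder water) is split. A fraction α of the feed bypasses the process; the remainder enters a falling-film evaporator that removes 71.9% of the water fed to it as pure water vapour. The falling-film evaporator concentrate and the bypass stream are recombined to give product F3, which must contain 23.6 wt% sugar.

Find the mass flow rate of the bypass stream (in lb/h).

All 1330×0.165 = 219.45 lb/h of sugar reaches F3, so F3 = 219.45/0.236 = 929.87 lb/h and vapour = 400.13 lb/h.
The evaporator receives (1−α)·1330 of feed at 0.835 water and removes 0.719 of that water:
0.719×0.835×(1−α)×1330 = 400.13
(1−α) = 400.13/798.49 = 0.5011;  α = 0.4989.
Bypass flow = 0.4989×1330 = 663.53 lb/h.

663.5 lb/h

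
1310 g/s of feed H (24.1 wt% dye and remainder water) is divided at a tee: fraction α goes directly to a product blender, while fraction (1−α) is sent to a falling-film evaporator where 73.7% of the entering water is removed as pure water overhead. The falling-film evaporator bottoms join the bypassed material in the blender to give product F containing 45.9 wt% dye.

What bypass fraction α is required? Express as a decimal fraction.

All 1310×0.241 = 315.71 g/s of dye reaches F, so F = 315.71/0.459 = 687.82 g/s and vapour = 622.18 g/s.
The evaporator receives (1−α)·1310 of feed at 0.759 water and removes 0.737 of that water:
0.737×0.759×(1−α)×1310 = 622.18
(1−α) = 622.18/732.79 = 0.8491;  α = 0.1509.

0.151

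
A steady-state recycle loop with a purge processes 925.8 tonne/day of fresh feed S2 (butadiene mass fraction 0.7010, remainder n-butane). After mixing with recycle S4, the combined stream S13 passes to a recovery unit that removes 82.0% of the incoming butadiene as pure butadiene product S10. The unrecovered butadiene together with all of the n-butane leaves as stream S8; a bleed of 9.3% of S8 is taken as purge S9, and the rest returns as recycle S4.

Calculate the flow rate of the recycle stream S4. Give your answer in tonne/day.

2826 tonne/day

n-butane enters only via S2 and leaves only via the purge: 925.8×0.299 = 0.093×(n-butane in S8), and the recovery unit passes all n-butane, so n-butane in S13 = n-butane in S8 = 2976.5 tonne/day.
butadiene in S13: m_A = 925.8×0.701 + (1−0.093)·(1−0.820)·m_A, so m_A = 648.99/0.8367 = 775.61 tonne/day.
S8 = (1−0.820)×775.61 + 2976.5 = 3116.1 tonne/day.
Recycle S4 = (1−0.093)×3116.1 = 2826.3 tonne/day.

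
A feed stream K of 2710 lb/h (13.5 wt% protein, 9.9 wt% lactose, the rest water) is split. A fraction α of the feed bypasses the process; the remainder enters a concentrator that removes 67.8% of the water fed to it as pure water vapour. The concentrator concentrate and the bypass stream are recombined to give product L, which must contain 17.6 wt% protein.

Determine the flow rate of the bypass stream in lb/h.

All 2710×0.135 = 365.85 lb/h of protein reaches L, so L = 365.85/0.176 = 2078.7 lb/h and vapour = 631.31 lb/h.
The evaporator receives (1−α)·2710 of feed at 0.766 water and removes 0.678 of that water:
0.678×0.766×(1−α)×2710 = 631.31
(1−α) = 631.31/1407.4 = 0.4486;  α = 0.5514.
Bypass flow = 0.5514×2710 = 1494.4 lb/h.

1494 lb/h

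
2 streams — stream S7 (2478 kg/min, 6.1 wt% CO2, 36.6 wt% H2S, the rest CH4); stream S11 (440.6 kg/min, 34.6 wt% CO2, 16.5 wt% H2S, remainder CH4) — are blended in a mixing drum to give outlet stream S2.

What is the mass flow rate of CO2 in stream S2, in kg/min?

303.6 kg/min

CO2 out = CO2 in = 2478×0.061 + 440.6×0.346 = 303.61 kg/min.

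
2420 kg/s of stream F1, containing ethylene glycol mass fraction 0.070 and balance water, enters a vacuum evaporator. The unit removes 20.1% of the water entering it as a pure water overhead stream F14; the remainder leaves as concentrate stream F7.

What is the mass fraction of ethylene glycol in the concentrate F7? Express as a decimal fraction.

ethylene glycol is not removed: 2420×0.070 = 169.4 kg/s of ethylene glycol enters F7.
water entering = 2420×0.930 = 2250.6 kg/s; overhead removed = 0.201×2250.6 = 452.37 kg/s.
Concentrate = 2420 − 452.37 = 1967.6 kg/s.
Mass fraction = 169.4/1967.6 = 0.086.

0.086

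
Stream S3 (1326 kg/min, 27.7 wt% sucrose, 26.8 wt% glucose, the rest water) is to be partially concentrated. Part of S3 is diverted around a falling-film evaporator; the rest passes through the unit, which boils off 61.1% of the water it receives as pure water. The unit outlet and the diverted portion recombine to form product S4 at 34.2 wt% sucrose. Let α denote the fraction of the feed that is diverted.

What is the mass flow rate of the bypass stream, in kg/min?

All 1326×0.277 = 367.3 kg/min of sucrose reaches S4, so S4 = 367.3/0.342 = 1074 kg/min and vapour = 252.02 kg/min.
The evaporator receives (1−α)·1326 of feed at 0.455 water and removes 0.611 of that water:
0.611×0.455×(1−α)×1326 = 252.02
(1−α) = 252.02/368.63 = 0.6837;  α = 0.3163.
Bypass flow = 0.3163×1326 = 419.48 kg/min.

419.5 kg/min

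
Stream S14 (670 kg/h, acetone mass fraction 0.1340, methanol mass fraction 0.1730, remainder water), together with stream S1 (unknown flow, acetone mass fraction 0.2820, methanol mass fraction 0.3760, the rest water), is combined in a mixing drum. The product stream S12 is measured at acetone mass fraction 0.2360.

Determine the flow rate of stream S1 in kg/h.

Let S1 be the unknown flow. Total out = 670 + S1.
acetone balance: 89.78 + 0.282·S1 = 0.236·(670 + S1)
(0.282 − 0.236)·S1 = 0.236×670 − 89.78 = 68.34
S1 = 68.34 / 0.046 = 1485.7 kg/h

1486 kg/h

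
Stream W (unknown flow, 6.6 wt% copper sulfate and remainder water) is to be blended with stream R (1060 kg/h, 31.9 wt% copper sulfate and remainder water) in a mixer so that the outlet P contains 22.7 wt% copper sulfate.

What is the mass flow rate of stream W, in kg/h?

605.7 kg/h

Let W be the unknown flow. Total out = 1060 + W.
copper sulfate balance: 338.14 + 0.066·W = 0.227·(1060 + W)
(0.066 − 0.227)·W = 0.227×1060 − 338.14 = -97.52
W = -97.52 / -0.161 = 605.71 kg/h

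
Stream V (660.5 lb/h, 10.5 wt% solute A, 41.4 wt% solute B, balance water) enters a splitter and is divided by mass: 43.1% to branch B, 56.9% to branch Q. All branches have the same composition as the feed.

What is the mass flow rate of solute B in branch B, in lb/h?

117.9 lb/h

Branch B total = 0.431×660.5 = 284.68 lb/h.
solute B in B = 0.414×284.68 = 117.86 lb/h.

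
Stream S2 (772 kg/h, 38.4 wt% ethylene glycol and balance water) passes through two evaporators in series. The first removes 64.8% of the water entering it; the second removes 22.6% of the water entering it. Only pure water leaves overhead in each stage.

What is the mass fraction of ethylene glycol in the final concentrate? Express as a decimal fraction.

0.6959

water in feed = 772×0.616 = 475.55 kg/h.
After stage 1: water left = (1−0.648)×475.55 = 167.39; stream total = 463.84 kg/h.
After stage 2: water left = (1−0.226)×167.39 = 129.56; final concentrate = 426.01 kg/h.
ethylene glycol fraction = 296.45/426.01 = 0.6959.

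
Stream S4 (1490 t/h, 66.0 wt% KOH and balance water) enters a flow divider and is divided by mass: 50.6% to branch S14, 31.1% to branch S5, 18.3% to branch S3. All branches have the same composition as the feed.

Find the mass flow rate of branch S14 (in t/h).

Branch S14 flow = 0.506×1490 = 753.94 t/h.

753.9 t/h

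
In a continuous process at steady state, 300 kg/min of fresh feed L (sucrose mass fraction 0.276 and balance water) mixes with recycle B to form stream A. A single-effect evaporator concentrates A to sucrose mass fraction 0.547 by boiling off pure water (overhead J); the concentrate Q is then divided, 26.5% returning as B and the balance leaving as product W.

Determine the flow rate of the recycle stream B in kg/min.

54.58 kg/min

Overall sucrose balance (none leaves overhead): sucrose in fresh feed = sucrose in product, i.e. 300×0.276 = (1−0.265)·Q·0.547.
Q = 82.8/(0.547×0.735) = 205.95 kg/min.
Recycle B = 0.265×205.95 = 54.576 kg/min.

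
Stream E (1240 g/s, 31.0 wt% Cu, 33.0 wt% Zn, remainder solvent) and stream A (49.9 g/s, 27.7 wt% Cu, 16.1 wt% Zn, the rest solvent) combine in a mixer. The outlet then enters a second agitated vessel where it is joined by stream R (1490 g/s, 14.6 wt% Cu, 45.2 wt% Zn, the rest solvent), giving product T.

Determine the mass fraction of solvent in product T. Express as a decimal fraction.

Overall, product flow = 2779.9 g/s.
solvent in = 1240×0.360 + 49.9×0.562 + 1490×0.402 = 1073.4 g/s.
solvent fraction in T = 0.386.

0.386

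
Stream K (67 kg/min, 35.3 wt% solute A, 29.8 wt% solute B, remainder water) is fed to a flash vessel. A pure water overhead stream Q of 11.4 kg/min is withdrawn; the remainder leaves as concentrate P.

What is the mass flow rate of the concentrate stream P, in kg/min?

55.6 kg/min

Concentrate = 67 − 11.4 = 55.6 kg/min.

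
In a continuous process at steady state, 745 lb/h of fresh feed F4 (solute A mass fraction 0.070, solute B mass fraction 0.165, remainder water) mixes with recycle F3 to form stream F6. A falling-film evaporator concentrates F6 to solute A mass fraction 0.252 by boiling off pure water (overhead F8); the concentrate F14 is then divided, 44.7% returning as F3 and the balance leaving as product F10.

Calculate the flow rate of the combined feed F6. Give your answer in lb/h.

912.3 lb/h

Overall solute A balance (none leaves overhead): solute A in fresh feed = solute A in product, i.e. 745×0.070 = (1−0.447)·F14·0.252.
F14 = 52.15/(0.252×0.553) = 374.22 lb/h.
Recycle F3 = 0.447×374.22 = 167.28 lb/h.
Combined feed F6 = 745 + 167.28 = 912.28 lb/h.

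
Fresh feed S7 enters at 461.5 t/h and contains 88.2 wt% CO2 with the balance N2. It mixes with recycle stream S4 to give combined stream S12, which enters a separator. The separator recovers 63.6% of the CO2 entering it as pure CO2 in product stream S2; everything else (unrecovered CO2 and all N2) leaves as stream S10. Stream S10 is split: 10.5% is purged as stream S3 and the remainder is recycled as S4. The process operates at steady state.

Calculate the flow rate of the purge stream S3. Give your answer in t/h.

77.53 t/h

N2 enters only via S7 and leaves only via the purge: 461.5×0.118 = 0.105×(N2 in S10), and the separator passes all N2, so N2 in S12 = N2 in S10 = 518.64 t/h.
CO2 in S12: m_A = 461.5×0.882 + (1−0.105)·(1−0.636)·m_A, so m_A = 407.04/0.6742 = 603.72 t/h.
S10 = (1−0.636)×603.72 + 518.64 = 738.39 t/h.
Purge S3 = 0.105×738.39 = 77.531 t/h.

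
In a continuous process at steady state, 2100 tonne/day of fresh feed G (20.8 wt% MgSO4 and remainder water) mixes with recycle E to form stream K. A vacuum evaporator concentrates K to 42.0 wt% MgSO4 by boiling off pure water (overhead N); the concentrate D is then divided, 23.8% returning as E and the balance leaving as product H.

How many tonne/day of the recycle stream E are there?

324.8 tonne/day

Overall MgSO4 balance (none leaves overhead): MgSO4 in fresh feed = MgSO4 in product, i.e. 2100×0.208 = (1−0.238)·D·0.420.
D = 436.8/(0.420×0.762) = 1364.8 tonne/day.
Recycle E = 0.238×1364.8 = 324.83 tonne/day.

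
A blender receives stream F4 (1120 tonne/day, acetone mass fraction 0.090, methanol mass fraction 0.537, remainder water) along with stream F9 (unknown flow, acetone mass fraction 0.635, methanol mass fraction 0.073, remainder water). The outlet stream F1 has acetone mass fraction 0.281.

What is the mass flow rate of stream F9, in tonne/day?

Let F9 be the unknown flow. Total out = 1120 + F9.
acetone balance: 100.8 + 0.635·F9 = 0.281·(1120 + F9)
(0.635 − 0.281)·F9 = 0.281×1120 − 100.8 = 213.92
F9 = 213.92 / 0.354 = 604.29 tonne/day

604.3 tonne/day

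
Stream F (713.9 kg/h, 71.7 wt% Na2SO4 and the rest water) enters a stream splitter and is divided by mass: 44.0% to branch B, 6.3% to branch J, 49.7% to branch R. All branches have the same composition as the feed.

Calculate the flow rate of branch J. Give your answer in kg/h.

Branch J flow = 0.063×713.9 = 44.976 kg/h.

44.98 kg/h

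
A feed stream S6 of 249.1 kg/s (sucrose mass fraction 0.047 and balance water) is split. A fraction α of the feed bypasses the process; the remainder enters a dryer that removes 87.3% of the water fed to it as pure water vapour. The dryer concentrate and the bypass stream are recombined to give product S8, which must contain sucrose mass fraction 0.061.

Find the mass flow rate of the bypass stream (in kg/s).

All 249.1×0.047 = 11.708 kg/s of sucrose reaches S8, so S8 = 11.708/0.061 = 191.93 kg/s and vapour = 57.17 kg/s.
The evaporator receives (1−α)·249.1 of feed at 0.953 water and removes 0.873 of that water:
0.873×0.953×(1−α)×249.1 = 57.17
(1−α) = 57.17/207.24 = 0.2759;  α = 0.7241.
Bypass flow = 0.7241×249.1 = 180.38 kg/s.

180.4 kg/s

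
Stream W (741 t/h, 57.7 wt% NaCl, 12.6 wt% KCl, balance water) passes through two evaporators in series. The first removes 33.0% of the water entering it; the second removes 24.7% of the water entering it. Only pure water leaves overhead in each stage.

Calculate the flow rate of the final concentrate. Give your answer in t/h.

water in feed = 741×0.297 = 220.08 t/h.
After stage 1: water left = (1−0.330)×220.08 = 147.45; stream total = 668.37 t/h.
After stage 2: water left = (1−0.247)×147.45 = 111.03; final concentrate = 631.95 t/h.

632 t/h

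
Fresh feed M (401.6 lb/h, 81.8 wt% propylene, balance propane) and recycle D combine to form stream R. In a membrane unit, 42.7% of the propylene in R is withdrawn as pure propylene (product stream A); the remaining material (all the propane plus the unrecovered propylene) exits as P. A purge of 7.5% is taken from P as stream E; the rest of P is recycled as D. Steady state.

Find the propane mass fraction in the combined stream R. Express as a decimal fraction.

0.5823

propane enters only via M and leaves only via the purge: 401.6×0.182 = 0.075×(propane in P), and the membrane unit passes all propane, so propane in R = propane in P = 974.55 lb/h.
propylene in R: m_A = 401.6×0.818 + (1−0.075)·(1−0.427)·m_A, so m_A = 328.51/0.4700 = 698.99 lb/h.
R = 698.99 + 974.55 = 1673.5 lb/h.
propane fraction in R = 974.55/1673.5 = 0.5823.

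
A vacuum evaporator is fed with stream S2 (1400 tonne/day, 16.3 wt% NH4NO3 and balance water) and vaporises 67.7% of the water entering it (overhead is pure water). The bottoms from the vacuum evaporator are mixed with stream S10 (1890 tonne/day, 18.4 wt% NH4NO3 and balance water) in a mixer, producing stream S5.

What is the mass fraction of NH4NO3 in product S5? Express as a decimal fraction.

0.2307

Vapour removed = 0.677×0.837×1400 = 793.31 tonne/day; concentrate = 606.69 tonne/day.
NH4NO3 reaching the mixer = 228.2 (from concentrate) + 1890×0.184 = 575.96 tonne/day.
Product flow = 606.69 + 1890 = 2496.7 tonne/day; NH4NO3 fraction = 0.2307.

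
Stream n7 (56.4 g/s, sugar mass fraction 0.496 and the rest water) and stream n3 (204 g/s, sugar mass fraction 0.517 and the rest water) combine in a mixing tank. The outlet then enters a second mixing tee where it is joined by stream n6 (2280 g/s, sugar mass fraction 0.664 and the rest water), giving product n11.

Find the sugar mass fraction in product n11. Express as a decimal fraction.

0.648

Overall, product flow = 2540.4 g/s.
sugar in = 56.4×0.496 + 204×0.517 + 2280×0.664 = 1647.4 g/s.
sugar fraction in n11 = 0.648.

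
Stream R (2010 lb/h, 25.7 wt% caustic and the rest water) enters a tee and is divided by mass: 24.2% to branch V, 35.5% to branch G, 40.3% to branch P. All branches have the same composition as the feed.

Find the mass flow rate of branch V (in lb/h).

Branch V flow = 0.242×2010 = 486.42 lb/h.

486.4 lb/h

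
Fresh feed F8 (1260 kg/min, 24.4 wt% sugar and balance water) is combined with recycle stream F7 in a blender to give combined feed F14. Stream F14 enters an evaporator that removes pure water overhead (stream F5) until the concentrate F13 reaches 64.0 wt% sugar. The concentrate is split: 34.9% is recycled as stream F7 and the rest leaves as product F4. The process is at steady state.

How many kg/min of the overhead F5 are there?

779.6 kg/min

Overall sugar balance (none leaves overhead): sugar in fresh feed = sugar in product, i.e. 1260×0.244 = (1−0.349)·F13·0.640.
F13 = 307.44/(0.640×0.651) = 737.9 kg/min.
Recycle F7 = 0.349×737.9 = 257.53 kg/min.
Combined feed F14 = 1260 + 257.53 = 1517.5 kg/min.
Overhead F5 = F14 − F13 = 1517.5 − 737.9 = 779.63 kg/min.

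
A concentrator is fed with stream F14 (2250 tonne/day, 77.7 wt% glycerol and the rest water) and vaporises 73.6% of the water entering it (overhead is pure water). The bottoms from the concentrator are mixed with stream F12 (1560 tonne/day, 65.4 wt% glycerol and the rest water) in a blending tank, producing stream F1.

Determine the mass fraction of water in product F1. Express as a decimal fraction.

0.1954

Vapour removed = 0.736×0.223×2250 = 369.29 tonne/day; concentrate = 1880.7 tonne/day.
water reaching the mixer = 132.46 (from concentrate) + 1560×0.346 = 672.22 tonne/day.
Product flow = 1880.7 + 1560 = 3440.7 tonne/day; water fraction = 0.1954.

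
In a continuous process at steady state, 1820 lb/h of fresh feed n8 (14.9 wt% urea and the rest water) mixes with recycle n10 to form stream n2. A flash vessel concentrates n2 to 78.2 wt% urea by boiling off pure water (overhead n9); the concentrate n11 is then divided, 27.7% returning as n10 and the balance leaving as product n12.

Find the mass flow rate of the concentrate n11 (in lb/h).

479.6 lb/h

Overall urea balance (none leaves overhead): urea in fresh feed = urea in product, i.e. 1820×0.149 = (1−0.277)·n11·0.782.
n11 = 271.18/(0.782×0.723) = 479.64 lb/h.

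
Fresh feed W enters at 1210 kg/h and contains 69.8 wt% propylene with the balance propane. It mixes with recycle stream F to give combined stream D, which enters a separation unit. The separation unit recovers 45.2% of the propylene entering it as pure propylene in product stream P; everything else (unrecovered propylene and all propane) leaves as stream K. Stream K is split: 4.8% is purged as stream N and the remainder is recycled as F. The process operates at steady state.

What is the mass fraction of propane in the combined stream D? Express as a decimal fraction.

0.812

propane enters only via W and leaves only via the purge: 1210×0.302 = 0.048×(propane in K), and the separation unit passes all propane, so propane in D = propane in K = 7612.9 kg/h.
propylene in D: m_A = 1210×0.698 + (1−0.048)·(1−0.452)·m_A, so m_A = 844.58/0.4783 = 1765.8 kg/h.
D = 1765.8 + 7612.9 = 9378.7 kg/h.
propane fraction in D = 7612.9/9378.7 = 0.812.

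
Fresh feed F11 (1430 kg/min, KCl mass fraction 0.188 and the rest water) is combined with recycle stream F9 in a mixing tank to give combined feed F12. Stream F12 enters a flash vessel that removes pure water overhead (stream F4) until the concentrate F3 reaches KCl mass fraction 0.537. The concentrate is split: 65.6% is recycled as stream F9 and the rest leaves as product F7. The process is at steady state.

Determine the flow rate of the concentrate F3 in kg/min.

1455 kg/min

Overall KCl balance (none leaves overhead): KCl in fresh feed = KCl in product, i.e. 1430×0.188 = (1−0.656)·F3·0.537.
F3 = 268.84/(0.537×0.344) = 1455.3 kg/min.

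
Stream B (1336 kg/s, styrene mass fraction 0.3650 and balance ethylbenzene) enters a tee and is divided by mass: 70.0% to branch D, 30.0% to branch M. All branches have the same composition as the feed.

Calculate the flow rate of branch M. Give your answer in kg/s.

400.8 kg/s

Branch M flow = 0.300×1336 = 400.8 kg/s.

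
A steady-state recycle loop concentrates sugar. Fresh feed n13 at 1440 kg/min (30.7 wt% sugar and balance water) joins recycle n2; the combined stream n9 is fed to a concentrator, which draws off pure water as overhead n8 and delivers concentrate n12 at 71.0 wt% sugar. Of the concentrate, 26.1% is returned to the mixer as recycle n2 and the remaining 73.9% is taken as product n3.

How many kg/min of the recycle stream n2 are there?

219.9 kg/min

Overall sugar balance (none leaves overhead): sugar in fresh feed = sugar in product, i.e. 1440×0.307 = (1−0.261)·n12·0.710.
n12 = 442.08/(0.710×0.739) = 842.55 kg/min.
Recycle n2 = 0.261×842.55 = 219.91 kg/min.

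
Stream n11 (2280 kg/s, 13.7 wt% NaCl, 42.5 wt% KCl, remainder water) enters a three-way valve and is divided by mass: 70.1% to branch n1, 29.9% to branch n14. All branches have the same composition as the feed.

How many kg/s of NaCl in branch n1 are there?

219 kg/s

Branch n1 total = 0.701×2280 = 1598.3 kg/s.
NaCl in n1 = 0.137×1598.3 = 218.96 kg/s.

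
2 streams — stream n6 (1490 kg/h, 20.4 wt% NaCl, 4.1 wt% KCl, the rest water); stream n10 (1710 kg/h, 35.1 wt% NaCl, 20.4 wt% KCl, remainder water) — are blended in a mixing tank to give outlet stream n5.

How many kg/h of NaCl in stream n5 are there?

904.2 kg/h

NaCl out = NaCl in = 1490×0.204 + 1710×0.351 = 904.17 kg/h.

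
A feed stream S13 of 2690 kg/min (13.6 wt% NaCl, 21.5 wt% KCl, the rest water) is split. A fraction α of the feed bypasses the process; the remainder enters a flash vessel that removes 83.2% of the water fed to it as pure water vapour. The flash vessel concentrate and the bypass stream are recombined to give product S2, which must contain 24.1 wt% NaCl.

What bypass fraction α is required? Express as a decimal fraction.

All 2690×0.136 = 365.84 kg/min of NaCl reaches S2, so S2 = 365.84/0.241 = 1518 kg/min and vapour = 1172 kg/min.
The evaporator receives (1−α)·2690 of feed at 0.649 water and removes 0.832 of that water:
0.832×0.649×(1−α)×2690 = 1172
(1−α) = 1172/1452.5 = 0.8069;  α = 0.1931.

0.193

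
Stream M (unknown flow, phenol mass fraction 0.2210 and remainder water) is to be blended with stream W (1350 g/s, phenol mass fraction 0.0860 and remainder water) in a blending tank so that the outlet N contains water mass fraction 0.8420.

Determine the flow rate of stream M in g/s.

1543 g/s

Let M be the unknown flow. Total out = 1350 + M.
water balance: 1233.9 + 0.779·M = 0.842·(1350 + M)
(0.779 − 0.842)·M = 0.842×1350 − 1233.9 = -97.2
M = -97.2 / -0.063 = 1542.9 g/s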